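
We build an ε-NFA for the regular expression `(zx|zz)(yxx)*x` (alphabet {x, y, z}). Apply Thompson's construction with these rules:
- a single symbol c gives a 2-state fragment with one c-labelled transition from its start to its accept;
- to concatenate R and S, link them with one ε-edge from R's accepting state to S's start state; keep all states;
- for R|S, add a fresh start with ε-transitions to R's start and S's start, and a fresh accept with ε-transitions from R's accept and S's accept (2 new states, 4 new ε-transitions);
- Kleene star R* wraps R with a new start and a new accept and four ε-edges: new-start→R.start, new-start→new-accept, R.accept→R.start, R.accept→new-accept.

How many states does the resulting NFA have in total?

20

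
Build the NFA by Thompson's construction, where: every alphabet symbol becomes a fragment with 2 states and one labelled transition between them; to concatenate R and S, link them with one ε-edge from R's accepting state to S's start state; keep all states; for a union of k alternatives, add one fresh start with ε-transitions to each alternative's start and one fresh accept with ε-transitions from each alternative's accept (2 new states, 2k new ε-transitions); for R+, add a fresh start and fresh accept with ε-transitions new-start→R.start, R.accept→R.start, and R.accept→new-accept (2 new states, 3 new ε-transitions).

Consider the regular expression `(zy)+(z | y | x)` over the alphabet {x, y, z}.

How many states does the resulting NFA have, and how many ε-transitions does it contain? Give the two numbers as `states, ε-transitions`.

14, 11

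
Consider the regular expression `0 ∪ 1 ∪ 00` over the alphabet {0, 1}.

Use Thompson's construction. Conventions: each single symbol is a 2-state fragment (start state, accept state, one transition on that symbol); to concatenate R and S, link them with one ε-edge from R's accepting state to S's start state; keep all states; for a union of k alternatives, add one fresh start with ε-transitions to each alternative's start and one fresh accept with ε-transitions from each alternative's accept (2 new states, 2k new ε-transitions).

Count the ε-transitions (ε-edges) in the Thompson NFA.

7

Per subexpression:
Each of the 4 symbol leaves contributes 0 ε-transitions.
  00 — 1 ε-transition
  0 ∪ 1 ∪ 00 — 7 ε-transitions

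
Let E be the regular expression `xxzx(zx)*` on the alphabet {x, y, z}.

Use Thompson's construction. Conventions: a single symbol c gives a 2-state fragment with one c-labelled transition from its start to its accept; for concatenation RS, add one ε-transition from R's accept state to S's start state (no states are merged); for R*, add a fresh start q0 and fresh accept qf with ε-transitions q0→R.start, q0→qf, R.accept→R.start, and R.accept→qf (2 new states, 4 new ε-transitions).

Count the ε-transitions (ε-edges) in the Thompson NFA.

9

Recursing over subexpressions:
Each of the 6 symbol leaves contributes 0 ε-transitions.
  zx = 1 ε-transition
  (zx)* = 5 ε-transitions
  xxzx(zx)* = 9 ε-transitions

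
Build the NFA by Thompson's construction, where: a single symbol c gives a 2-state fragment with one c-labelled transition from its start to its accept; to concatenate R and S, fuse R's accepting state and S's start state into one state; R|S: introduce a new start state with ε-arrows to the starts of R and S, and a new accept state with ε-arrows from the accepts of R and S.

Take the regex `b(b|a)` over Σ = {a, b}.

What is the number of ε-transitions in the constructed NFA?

Recursing over subexpressions:
Each of the 3 symbol leaves contributes 0 ε-transitions.
  b|a : 4 ε-transitions
  b(b|a) : 4 ε-transitions

4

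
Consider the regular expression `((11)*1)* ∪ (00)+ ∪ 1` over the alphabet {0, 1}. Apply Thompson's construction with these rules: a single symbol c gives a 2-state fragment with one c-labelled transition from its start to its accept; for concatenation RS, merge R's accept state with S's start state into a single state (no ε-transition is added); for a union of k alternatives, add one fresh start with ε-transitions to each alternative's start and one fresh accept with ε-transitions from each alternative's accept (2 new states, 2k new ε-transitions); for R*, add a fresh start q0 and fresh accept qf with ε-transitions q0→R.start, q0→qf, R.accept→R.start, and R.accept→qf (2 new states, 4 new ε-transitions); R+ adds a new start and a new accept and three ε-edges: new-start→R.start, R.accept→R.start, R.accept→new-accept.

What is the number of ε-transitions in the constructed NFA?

17

Bottom-up over the parse tree:
Each of the 6 symbol leaves contributes 0 ε-transitions.
  11 = 0 ε-transitions
  (11)* = 4 ε-transitions
  (11)*1 = 4 ε-transitions
  ((11)*1)* = 8 ε-transitions
  00 = 0 ε-transitions
  (00)+ = 3 ε-transitions
  ((11)*1)* ∪ (00)+ ∪ 1 = 17 ε-transitions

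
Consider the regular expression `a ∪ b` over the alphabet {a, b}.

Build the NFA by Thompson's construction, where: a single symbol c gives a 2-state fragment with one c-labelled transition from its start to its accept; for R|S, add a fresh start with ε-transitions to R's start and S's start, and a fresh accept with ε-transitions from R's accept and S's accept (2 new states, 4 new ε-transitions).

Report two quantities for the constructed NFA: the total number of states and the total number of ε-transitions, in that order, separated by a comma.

6, 4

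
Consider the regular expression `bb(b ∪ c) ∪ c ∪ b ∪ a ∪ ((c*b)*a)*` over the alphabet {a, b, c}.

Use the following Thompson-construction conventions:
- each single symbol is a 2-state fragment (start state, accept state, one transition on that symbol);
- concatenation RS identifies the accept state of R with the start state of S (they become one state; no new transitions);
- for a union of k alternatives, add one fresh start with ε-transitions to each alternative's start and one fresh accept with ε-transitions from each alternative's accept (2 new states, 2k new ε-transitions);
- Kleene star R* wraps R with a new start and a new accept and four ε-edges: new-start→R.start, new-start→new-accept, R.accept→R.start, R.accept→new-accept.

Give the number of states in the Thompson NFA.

26

Bottom-up over the parse tree:
Each of the 10 symbol leaves contributes a 2-state fragment.
  b ∪ c — 6 states
  bb(b ∪ c) — 8 states
  c* — 4 states
  c*b — 5 states
  (c*b)* — 7 states
  (c*b)*a — 8 states
  ((c*b)*a)* — 10 states
  bb(b ∪ c) ∪ c ∪ b ∪ a ∪ ((c*b)*a)* — 26 states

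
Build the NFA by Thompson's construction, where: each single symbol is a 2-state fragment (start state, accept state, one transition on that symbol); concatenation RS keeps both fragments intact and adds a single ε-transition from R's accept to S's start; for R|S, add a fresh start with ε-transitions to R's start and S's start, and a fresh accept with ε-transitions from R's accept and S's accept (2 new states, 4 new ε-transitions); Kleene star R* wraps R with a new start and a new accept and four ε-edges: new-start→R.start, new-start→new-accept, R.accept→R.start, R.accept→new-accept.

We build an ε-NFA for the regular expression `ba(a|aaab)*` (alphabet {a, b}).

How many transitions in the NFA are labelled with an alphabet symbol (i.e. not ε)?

7

Recursing over subexpressions:
Each of the 7 symbol leaves contributes exactly 1 symbol transition.
  aaab : 4 symbol transitions
  a|aaab : 5 symbol transitions
  (a|aaab)* : 5 symbol transitions
  ba(a|aaab)* : 7 symbol transitions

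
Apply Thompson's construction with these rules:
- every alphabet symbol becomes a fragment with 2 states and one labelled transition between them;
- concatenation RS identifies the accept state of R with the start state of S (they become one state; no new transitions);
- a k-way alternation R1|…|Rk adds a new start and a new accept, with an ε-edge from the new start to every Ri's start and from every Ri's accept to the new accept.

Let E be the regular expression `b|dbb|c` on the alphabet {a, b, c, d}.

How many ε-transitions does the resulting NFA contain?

Building bottom-up:
Each of the 5 symbol leaves contributes 0 ε-transitions.
  dbb → 0 ε-transitions
  b|dbb|c → 6 ε-transitions

6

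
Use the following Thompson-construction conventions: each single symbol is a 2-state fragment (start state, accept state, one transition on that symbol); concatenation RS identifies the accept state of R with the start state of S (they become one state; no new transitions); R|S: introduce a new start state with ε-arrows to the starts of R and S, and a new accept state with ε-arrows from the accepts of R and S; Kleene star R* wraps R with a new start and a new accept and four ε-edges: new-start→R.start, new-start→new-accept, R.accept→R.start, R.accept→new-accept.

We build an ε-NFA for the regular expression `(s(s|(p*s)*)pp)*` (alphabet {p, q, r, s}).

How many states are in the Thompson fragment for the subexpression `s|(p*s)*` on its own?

Fragment for `s|(p*s)*`:
Each of the 3 symbol leaves contributes a 2-state fragment.
  p* : 4 states
  p*s : 5 states
  (p*s)* : 7 states
  s|(p*s)* : 11 states

11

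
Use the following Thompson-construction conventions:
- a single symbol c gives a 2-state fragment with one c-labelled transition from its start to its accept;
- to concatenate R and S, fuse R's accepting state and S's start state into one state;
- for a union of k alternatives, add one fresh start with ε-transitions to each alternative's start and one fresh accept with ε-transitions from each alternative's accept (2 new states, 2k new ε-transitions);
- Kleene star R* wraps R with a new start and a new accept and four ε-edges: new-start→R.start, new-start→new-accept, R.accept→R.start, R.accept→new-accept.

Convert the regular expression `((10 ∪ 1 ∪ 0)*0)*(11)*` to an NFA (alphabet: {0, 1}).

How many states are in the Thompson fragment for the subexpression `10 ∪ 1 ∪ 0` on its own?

9

Fragment for `10 ∪ 1 ∪ 0`:
Each of the 4 symbol leaves contributes a 2-state fragment.
  10 — 3 states
  10 ∪ 1 ∪ 0 — 9 states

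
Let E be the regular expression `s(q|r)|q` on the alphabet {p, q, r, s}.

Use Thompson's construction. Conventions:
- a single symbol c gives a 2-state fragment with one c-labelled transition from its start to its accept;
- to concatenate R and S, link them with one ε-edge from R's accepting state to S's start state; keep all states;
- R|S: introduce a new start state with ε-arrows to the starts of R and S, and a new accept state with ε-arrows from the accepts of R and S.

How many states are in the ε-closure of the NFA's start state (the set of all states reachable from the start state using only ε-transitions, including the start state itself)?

Compute the ε-closure size of each fragment's start state recursively; a symbol fragment's start has no outgoing ε-edge, so its closure is just itself (size 1).
  q|r → |ε-closure| = 1 + 1 + 1 = 3 (the new accept is not ε-reachable since no branch accepts ε)
  s(q|r) → same as the first factor's closure: |ε-closure| = 1
  s(q|r)|q → new start ε-reaches every alternative's start; none of them accept ε, so the new accept is not reached: |ε-closure| = 1 + 1 + 1 = 3

3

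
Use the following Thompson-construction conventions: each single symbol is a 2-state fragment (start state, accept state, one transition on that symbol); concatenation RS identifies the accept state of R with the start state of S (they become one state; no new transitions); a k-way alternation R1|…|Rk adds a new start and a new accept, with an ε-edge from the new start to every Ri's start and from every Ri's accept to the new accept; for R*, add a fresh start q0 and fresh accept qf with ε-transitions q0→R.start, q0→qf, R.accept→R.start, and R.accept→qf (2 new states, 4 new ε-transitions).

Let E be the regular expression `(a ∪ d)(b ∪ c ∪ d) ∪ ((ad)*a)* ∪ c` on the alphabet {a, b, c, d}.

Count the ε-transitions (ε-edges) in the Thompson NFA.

Recursing over subexpressions:
Each of the 9 symbol leaves contributes 0 ε-transitions.
  a ∪ d — 4 ε-transitions
  b ∪ c ∪ d — 6 ε-transitions
  (a ∪ d)(b ∪ c ∪ d) — 10 ε-transitions
  ad — 0 ε-transitions
  (ad)* — 4 ε-transitions
  (ad)*a — 4 ε-transitions
  ((ad)*a)* — 8 ε-transitions
  (a ∪ d)(b ∪ c ∪ d) ∪ ((ad)*a)* ∪ c — 24 ε-transitions

24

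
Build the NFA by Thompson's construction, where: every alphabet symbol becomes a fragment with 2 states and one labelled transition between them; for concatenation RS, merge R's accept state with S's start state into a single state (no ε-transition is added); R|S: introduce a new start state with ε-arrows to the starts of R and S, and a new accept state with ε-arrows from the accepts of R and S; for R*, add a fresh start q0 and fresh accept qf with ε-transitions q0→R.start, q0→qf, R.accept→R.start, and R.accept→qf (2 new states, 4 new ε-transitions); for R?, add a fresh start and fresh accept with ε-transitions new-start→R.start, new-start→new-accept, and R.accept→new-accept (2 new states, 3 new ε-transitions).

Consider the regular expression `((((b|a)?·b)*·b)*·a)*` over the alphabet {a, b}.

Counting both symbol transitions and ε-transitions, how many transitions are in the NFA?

24

Per subexpression:
Each of the 5 symbol leaves contributes 1 transition (1 symbol, 0 ε).
  b|a → 6 transitions (2 symbol, 4 ε)
  (b|a)? → 9 transitions (2 symbol, 7 ε)
  (b|a)?·b → 10 transitions (3 symbol, 7 ε)
  ((b|a)?·b)* → 14 transitions (3 symbol, 11 ε)
  ((b|a)?·b)*·b → 15 transitions (4 symbol, 11 ε)
  (((b|a)?·b)*·b)* → 19 transitions (4 symbol, 15 ε)
  (((b|a)?·b)*·b)*·a → 20 transitions (5 symbol, 15 ε)
  ((((b|a)?·b)*·b)*·a)* → 24 transitions (5 symbol, 19 ε)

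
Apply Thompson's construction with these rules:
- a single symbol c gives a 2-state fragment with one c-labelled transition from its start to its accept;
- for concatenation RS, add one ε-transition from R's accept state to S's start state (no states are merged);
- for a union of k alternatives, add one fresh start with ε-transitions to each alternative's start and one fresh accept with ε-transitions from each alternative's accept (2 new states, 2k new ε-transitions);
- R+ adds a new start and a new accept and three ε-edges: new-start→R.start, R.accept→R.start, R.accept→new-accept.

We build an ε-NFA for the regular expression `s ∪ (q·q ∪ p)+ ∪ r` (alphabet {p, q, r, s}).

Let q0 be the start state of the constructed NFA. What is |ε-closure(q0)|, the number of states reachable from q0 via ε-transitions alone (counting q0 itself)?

Work bottom-up. For each fragment F, track |ε-closure(F.start)| and whether F's accept lies in that closure (i.e. whether F accepts ε). A single-symbol fragment has closure size 1 and does not accept ε.
  q·q → |closure| equals the left operand's closure size = 1 (its accept is not ε-reachable, so the closure stops there)
  q·q ∪ p → |closure| = 1 + 1 + 1 = 3 (the new accept is not ε-reachable since no branch accepts ε)
  (q·q ∪ p)+ → |closure| = 1 + 3 = 4 (the body doesn't accept ε, so the new accept is not reached)
  s ∪ (q·q ∪ p)+ ∪ r → new start ε-reaches every alternative's start; none of them accept ε, so the new accept is not reached: |closure| = 1 + 1 + 4 + 1 = 7

7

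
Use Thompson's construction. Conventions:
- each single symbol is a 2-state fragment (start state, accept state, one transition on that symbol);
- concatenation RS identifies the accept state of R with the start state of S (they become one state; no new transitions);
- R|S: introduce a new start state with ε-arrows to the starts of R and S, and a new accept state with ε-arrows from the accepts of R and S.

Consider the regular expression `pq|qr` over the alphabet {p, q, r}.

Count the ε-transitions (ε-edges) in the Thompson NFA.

4

Building bottom-up:
Each of the 4 symbol leaves contributes 0 ε-transitions.
  pq = 0 ε-transitions
  qr = 0 ε-transitions
  pq|qr = 4 ε-transitions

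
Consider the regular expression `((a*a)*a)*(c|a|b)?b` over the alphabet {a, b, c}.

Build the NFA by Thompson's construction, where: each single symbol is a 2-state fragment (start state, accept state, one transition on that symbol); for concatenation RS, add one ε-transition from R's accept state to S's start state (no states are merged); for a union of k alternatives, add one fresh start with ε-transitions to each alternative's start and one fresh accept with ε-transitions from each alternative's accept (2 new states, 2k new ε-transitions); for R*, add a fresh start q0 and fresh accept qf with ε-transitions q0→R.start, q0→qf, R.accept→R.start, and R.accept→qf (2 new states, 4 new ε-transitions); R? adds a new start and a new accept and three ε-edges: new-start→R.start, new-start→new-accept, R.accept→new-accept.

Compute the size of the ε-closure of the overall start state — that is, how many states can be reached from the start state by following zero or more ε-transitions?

Compute the ε-closure size of each fragment's start state recursively; a symbol fragment's start has no outgoing ε-edge, so its closure is just itself (size 1).
  a* — the star's fresh start ε-reaches both the body's start and the fresh accept: |closure| = 2 + 1 = 3
  a*a — the left operand accepts ε, so the closure extends into the next operand (via the concat ε-link); |closure| = 3 + 1 = 4
  (a*a)* — |closure| = 1 (new start) + 4 (body) + 1 (new accept) = 6
  (a*a)*a — the left operand accepts ε, so the closure extends into the next operand (via the concat ε-link); |closure| = 6 + 1 = 7
  ((a*a)*a)* — the star's fresh start ε-reaches both the body's start and the fresh accept: |closure| = 2 + 7 = 9
  c|a|b — |closure| = 1 + 1 + 1 + 1 = 4 (the new accept is not ε-reachable since no branch accepts ε)
  (c|a|b)? — |closure| = 1 (new start) + 4 (body) + 1 (new accept, via ε) = 6
  ((a*a)*a)*(c|a|b)?b — |closure| = 9 + 6 + 1 = 16 (closure spills across the concat boundary because the left factor accepts ε)

16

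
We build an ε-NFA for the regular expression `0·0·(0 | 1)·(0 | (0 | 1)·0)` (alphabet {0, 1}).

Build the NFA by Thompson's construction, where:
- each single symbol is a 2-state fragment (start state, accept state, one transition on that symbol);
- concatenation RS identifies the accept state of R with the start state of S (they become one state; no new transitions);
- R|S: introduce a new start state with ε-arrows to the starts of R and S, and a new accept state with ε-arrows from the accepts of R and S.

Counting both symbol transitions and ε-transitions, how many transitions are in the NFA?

20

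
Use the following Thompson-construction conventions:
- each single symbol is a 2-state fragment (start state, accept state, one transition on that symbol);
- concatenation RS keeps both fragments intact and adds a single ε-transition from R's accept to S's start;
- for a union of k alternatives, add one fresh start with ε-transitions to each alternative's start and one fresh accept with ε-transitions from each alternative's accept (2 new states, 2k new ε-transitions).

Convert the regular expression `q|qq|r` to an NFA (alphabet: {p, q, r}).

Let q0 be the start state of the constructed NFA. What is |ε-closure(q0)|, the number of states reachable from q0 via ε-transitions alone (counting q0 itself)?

4

Compute the ε-closure size of each fragment's start state recursively; a symbol fragment's start has no outgoing ε-edge, so its closure is just itself (size 1).
  qq — C equals the left operand's closure size = 1 (its accept is not ε-reachable, so the closure stops there)
  q|qq|r — new start ε-reaches every alternative's start; none of them accept ε, so the new accept is not reached: C = 1 + 1 + 1 + 1 = 4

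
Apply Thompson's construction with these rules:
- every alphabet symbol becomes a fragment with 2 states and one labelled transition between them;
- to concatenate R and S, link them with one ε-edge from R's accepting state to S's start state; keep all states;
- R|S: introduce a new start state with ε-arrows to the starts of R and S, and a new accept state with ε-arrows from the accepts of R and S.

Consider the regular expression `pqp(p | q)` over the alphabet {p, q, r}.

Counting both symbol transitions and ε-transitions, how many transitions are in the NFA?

Building bottom-up:
Each of the 5 symbol leaves contributes 1 transition (1 symbol, 0 ε).
  p | q : 6 transitions (2 symbol, 4 ε)
  pqp(p | q) : 12 transitions (5 symbol, 7 ε)

12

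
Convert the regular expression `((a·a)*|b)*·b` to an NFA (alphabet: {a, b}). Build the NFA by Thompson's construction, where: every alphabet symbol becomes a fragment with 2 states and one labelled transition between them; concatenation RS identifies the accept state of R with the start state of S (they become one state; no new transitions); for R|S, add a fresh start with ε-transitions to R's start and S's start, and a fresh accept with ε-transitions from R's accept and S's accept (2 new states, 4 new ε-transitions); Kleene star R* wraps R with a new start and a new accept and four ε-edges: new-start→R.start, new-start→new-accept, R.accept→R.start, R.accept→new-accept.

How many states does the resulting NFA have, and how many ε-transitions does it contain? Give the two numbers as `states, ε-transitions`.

Bottom-up over the parse tree:
Each of the 4 symbol leaves contributes 2 states and 0 ε-transitions.
  a·a = 3 states, 0 ε-transitions
  (a·a)* = 5 states, 4 ε-transitions
  (a·a)*|b = 9 states, 8 ε-transitions
  ((a·a)*|b)* = 11 states, 12 ε-transitions
  ((a·a)*|b)*·b = 12 states, 12 ε-transitions

12, 12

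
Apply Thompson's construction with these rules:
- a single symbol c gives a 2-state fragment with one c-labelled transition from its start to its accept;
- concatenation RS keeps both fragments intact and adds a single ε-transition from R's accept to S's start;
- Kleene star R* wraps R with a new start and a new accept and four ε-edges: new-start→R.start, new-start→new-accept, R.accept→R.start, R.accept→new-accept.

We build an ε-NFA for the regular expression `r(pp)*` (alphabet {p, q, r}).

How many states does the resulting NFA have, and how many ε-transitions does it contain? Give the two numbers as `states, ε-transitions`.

8, 6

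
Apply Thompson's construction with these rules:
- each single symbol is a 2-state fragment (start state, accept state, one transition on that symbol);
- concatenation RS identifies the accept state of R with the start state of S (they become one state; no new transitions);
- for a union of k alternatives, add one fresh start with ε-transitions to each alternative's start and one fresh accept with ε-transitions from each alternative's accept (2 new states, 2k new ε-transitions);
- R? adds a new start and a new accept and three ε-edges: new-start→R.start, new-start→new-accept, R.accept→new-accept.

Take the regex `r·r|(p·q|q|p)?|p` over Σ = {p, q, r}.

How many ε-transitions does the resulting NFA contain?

15

Recursing over subexpressions:
Each of the 7 symbol leaves contributes 0 ε-transitions.
  r·r → 0 ε-transitions
  p·q → 0 ε-transitions
  p·q|q|p → 6 ε-transitions
  (p·q|q|p)? → 9 ε-transitions
  r·r|(p·q|q|p)?|p → 15 ε-transitions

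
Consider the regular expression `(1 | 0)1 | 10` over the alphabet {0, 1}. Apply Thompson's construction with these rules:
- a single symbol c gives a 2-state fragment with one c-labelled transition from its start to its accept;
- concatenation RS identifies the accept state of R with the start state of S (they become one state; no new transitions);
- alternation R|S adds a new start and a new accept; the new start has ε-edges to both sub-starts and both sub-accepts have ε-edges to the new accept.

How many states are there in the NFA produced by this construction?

12

Building bottom-up:
Each of the 5 symbol leaves contributes a 2-state fragment.
  1 | 0 — 6 states
  (1 | 0)1 — 7 states
  10 — 3 states
  (1 | 0)1 | 10 — 12 states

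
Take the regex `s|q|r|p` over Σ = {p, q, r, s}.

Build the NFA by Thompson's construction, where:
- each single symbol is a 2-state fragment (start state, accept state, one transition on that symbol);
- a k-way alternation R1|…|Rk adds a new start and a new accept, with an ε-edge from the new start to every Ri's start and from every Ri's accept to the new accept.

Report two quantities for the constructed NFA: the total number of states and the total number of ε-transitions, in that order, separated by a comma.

Per subexpression:
Each of the 4 symbol leaves contributes 2 states and 0 ε-transitions.
  s|q|r|p — 10 states, 8 ε-transitions

10, 8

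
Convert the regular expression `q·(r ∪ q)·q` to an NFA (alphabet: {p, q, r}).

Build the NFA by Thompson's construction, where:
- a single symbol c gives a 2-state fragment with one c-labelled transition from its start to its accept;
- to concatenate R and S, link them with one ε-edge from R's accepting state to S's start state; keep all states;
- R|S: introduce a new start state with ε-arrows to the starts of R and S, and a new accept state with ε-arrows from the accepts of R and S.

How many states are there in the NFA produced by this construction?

Recursing over subexpressions:
Each of the 4 symbol leaves contributes a 2-state fragment.
  r ∪ q : 6 states
  q·(r ∪ q)·q : 10 states

10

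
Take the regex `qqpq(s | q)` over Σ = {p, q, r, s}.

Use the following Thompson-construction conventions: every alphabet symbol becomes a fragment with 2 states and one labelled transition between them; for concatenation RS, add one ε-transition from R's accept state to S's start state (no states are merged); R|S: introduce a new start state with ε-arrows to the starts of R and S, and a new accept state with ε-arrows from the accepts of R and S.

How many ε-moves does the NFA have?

8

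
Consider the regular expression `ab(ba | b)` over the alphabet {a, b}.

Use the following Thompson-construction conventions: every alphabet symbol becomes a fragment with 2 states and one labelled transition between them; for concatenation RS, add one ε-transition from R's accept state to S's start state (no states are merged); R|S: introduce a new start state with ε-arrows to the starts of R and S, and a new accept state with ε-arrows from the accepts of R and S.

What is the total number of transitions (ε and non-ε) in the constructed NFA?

12

By structural recursion:
Each of the 5 symbol leaves contributes 1 transition (1 symbol, 0 ε).
  ba → 3 transitions (2 symbol, 1 ε)
  ba | b → 8 transitions (3 symbol, 5 ε)
  ab(ba | b) → 12 transitions (5 symbol, 7 ε)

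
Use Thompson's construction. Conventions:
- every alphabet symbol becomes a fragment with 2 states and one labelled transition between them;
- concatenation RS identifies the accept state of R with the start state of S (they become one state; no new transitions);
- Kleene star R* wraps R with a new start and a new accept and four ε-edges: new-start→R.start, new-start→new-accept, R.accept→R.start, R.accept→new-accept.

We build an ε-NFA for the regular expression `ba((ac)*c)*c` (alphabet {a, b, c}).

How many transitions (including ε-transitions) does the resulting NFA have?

14

Recursing over subexpressions:
Each of the 6 symbol leaves contributes 1 transition (1 symbol, 0 ε).
  ac → 2 transitions (2 symbol, 0 ε)
  (ac)* → 6 transitions (2 symbol, 4 ε)
  (ac)*c → 7 transitions (3 symbol, 4 ε)
  ((ac)*c)* → 11 transitions (3 symbol, 8 ε)
  ba((ac)*c)*c → 14 transitions (6 symbol, 8 ε)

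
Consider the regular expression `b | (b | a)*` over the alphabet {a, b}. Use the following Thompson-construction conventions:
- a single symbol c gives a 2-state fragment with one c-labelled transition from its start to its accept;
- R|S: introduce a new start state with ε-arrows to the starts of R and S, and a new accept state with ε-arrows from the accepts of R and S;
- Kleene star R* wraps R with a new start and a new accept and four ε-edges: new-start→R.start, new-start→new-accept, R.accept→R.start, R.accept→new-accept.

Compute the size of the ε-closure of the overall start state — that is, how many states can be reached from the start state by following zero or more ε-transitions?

8

Compute the ε-closure size of each fragment's start state recursively; a symbol fragment's start has no outgoing ε-edge, so its closure is just itself (size 1).
  b | a : C = 1 + 1 + 1 = 3 (the new accept is not ε-reachable since no branch accepts ε)
  (b | a)* : new start has ε-edges to the inner start and to the new accept, so C = 2 + 3 = 5
  b | (b | a)* : C = 1 (new start) + (1 + 5) + 1 (new accept, since some branch ε-reaches its own accept) = 8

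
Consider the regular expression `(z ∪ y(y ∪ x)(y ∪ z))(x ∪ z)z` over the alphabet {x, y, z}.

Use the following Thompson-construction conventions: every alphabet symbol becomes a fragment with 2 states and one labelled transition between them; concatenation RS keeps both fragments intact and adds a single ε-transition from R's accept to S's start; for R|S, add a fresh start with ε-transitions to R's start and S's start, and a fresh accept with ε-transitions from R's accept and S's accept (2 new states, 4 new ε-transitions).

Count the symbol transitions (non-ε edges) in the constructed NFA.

9

Bottom-up over the parse tree:
Each of the 9 symbol leaves contributes exactly 1 symbol transition.
  y ∪ x : 2 symbol transitions
  y ∪ z : 2 symbol transitions
  y(y ∪ x)(y ∪ z) : 5 symbol transitions
  z ∪ y(y ∪ x)(y ∪ z) : 6 symbol transitions
  x ∪ z : 2 symbol transitions
  (z ∪ y(y ∪ x)(y ∪ z))(x ∪ z)z : 9 symbol transitions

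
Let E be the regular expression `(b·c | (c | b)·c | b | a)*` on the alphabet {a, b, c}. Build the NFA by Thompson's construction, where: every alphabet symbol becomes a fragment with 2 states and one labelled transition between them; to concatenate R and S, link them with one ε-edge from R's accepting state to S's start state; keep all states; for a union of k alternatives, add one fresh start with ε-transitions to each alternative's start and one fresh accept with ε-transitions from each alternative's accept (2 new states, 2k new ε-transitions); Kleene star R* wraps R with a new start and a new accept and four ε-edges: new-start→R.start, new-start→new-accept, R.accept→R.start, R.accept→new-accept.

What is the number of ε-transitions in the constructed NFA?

18

Bottom-up over the parse tree:
Each of the 7 symbol leaves contributes 0 ε-transitions.
  b·c = 1 ε-transition
  c | b = 4 ε-transitions
  (c | b)·c = 5 ε-transitions
  b·c | (c | b)·c | b | a = 14 ε-transitions
  (b·c | (c | b)·c | b | a)* = 18 ε-transitions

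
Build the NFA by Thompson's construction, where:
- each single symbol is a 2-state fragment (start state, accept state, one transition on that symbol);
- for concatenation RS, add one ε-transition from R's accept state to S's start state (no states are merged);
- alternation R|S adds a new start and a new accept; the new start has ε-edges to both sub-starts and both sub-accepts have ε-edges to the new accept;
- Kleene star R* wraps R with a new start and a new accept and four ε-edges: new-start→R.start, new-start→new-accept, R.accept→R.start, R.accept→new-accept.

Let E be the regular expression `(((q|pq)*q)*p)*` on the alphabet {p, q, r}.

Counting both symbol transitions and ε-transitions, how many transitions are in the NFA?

24

Recursing over subexpressions:
Each of the 5 symbol leaves contributes 1 transition (1 symbol, 0 ε).
  pq — 3 transitions (2 symbol, 1 ε)
  q|pq — 8 transitions (3 symbol, 5 ε)
  (q|pq)* — 12 transitions (3 symbol, 9 ε)
  (q|pq)*q — 14 transitions (4 symbol, 10 ε)
  ((q|pq)*q)* — 18 transitions (4 symbol, 14 ε)
  ((q|pq)*q)*p — 20 transitions (5 symbol, 15 ε)
  (((q|pq)*q)*p)* — 24 transitions (5 symbol, 19 ε)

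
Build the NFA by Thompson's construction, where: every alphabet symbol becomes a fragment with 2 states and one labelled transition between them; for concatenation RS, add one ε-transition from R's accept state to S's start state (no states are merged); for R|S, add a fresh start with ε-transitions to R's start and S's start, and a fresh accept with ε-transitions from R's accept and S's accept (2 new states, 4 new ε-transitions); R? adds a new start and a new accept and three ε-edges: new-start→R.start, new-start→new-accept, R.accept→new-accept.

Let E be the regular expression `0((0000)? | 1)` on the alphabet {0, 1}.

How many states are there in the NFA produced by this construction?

16

Bottom-up over the parse tree:
Each of the 6 symbol leaves contributes a 2-state fragment.
  0000 : 8 states
  (0000)? : 10 states
  (0000)? | 1 : 14 states
  0((0000)? | 1) : 16 states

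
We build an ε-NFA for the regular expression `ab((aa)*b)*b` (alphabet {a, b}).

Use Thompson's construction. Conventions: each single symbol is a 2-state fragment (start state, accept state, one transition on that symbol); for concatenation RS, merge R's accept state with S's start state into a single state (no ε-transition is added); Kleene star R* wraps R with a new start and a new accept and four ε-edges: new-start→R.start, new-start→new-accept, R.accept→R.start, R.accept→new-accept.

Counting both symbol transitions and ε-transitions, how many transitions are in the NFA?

14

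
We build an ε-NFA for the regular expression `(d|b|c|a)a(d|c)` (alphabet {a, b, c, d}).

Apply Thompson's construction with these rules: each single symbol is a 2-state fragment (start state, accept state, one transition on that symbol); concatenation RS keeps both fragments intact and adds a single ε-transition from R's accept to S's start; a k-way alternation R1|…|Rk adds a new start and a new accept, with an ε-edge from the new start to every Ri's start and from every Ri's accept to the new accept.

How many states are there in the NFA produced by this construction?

Per subexpression:
Each of the 7 symbol leaves contributes a 2-state fragment.
  d|b|c|a : 10 states
  d|c : 6 states
  (d|b|c|a)a(d|c) : 18 states

18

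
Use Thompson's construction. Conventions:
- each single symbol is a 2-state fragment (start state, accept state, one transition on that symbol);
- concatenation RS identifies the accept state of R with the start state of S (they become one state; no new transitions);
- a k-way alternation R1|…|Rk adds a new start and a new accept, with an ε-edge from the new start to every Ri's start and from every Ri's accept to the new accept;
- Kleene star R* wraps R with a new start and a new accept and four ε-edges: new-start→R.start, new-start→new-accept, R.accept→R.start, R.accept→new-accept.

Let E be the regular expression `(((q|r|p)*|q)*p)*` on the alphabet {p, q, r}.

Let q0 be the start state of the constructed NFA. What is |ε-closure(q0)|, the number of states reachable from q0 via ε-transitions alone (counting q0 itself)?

Let C(F) = |ε-closure(F.start)| within fragment F, and note whether F accepts ε. Symbol fragments have C = 1 and do not accept ε. Then:
  q|r|p : new start ε-reaches every alternative's start; none of them accept ε, so the new accept is not reached: |ε-closure| = 1 + 1 + 1 + 1 = 4
  (q|r|p)* : |ε-closure| = 1 (new start) + 4 (body) + 1 (new accept) = 6
  (q|r|p)*|q : new start ε-reaches every alternative's start; at least one alternative accepts ε, so the union's new accept is reached too: |ε-closure| = 1 + 6 + 1 + 1 = 9
  ((q|r|p)*|q)* : new start has ε-edges to the inner start and to the new accept, so |ε-closure| = 2 + 9 = 11
  ((q|r|p)*|q)*p : |ε-closure| = 11 + (1−1) = 11 (closure spills across the concat boundary because the left factor accepts ε)
  (((q|r|p)*|q)*p)* : new start has ε-edges to the inner start and to the new accept, so |ε-closure| = 2 + 11 = 13

13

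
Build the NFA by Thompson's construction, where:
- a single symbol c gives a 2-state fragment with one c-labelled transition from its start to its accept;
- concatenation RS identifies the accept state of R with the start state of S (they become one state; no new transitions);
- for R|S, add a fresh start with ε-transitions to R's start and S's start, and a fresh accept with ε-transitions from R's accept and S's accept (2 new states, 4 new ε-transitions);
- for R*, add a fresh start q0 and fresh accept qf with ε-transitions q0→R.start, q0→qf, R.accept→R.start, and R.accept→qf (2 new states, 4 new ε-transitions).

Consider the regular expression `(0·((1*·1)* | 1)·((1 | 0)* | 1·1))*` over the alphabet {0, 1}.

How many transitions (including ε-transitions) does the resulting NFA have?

36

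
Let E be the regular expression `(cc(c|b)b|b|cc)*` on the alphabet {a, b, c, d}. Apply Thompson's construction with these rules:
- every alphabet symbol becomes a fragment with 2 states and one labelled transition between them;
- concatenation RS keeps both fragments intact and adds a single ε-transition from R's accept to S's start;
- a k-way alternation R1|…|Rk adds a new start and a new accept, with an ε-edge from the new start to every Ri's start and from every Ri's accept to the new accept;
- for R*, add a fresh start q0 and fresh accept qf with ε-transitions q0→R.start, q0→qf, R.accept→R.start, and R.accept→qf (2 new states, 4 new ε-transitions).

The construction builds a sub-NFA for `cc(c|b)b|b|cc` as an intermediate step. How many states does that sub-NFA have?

Fragment for `cc(c|b)b|b|cc`:
Each of the 8 symbol leaves contributes a 2-state fragment.
  c|b : 6 states
  cc(c|b)b : 12 states
  cc : 4 states
  cc(c|b)b|b|cc : 20 states

20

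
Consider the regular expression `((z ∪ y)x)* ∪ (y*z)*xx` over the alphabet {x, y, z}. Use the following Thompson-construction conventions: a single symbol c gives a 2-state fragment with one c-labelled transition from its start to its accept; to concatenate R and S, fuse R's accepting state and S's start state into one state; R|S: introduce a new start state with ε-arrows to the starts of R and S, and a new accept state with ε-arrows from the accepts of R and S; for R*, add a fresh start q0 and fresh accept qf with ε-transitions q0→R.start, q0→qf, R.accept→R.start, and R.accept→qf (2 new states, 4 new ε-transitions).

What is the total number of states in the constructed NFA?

Bottom-up over the parse tree:
Each of the 7 symbol leaves contributes a 2-state fragment.
  z ∪ y : 6 states
  (z ∪ y)x : 7 states
  ((z ∪ y)x)* : 9 states
  y* : 4 states
  y*z : 5 states
  (y*z)* : 7 states
  (y*z)*xx : 9 states
  ((z ∪ y)x)* ∪ (y*z)*xx : 20 states

20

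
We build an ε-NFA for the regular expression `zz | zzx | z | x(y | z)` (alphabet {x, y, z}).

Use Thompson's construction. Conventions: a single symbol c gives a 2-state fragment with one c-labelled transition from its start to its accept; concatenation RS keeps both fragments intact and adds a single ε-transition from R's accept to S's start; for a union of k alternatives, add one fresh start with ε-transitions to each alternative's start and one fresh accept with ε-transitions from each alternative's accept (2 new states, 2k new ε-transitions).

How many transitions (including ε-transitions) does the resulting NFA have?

25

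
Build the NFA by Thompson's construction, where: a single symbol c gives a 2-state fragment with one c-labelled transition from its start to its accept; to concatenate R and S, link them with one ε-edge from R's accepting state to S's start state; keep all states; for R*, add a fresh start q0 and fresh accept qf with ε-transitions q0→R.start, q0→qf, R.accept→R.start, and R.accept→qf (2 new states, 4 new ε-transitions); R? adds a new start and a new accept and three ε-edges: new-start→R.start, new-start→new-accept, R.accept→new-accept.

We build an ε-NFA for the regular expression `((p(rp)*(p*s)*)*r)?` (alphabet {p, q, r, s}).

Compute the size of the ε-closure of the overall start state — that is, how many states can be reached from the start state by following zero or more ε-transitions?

6

Work bottom-up. For each fragment F, track |ε-closure(F.start)| and whether F's accept lies in that closure (i.e. whether F accepts ε). A single-symbol fragment has closure size 1 and does not accept ε.
  rp : C equals the left operand's closure size = 1 (its accept is not ε-reachable, so the closure stops there)
  (rp)* : new start has ε-edges to the inner start and to the new accept, so C = 2 + 1 = 3
  p* : C = 1 (new start) + 1 (body) + 1 (new accept) = 3
  p*s : C = 3 + 1 = 4 (closure spills across the concat boundary because the left factor accepts ε)
  (p*s)* : new start has ε-edges to the inner start and to the new accept, so C = 2 + 4 = 6
  p(rp)*(p*s)* : same as the first factor's closure: C = 1
  (p(rp)*(p*s)*)* : new start has ε-edges to the inner start and to the new accept, so C = 2 + 1 = 3
  (p(rp)*(p*s)*)*r : the left operand accepts ε, so the closure extends into the next operand (via the concat ε-link); C = 3 + 1 = 4
  ((p(rp)*(p*s)*)*r)? : new start has ε-edges to the inner start and to the new accept, so C = 2 + 4 = 6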